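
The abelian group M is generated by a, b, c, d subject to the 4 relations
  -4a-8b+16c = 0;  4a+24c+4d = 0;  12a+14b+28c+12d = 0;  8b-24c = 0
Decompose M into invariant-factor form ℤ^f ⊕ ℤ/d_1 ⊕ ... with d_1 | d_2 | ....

rank_ℚ(R)=4; free=4−4=0
SNF(R) diag = [2, 4, 4, 8] → torsion [2, 4, 4, 8]

Answer: M ≅ ℤ/2 ⊕ ℤ/4 ⊕ ℤ/4 ⊕ ℤ/8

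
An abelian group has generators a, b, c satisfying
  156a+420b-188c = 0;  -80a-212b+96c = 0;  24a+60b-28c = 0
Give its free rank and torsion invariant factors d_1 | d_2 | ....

Answer: M ≅ ℤ/4 ⊕ ℤ/4 ⊕ ℤ/12

Derivation:
rank_ℚ(R)=3; free=3−3=0
SNF(R) diag = [4, 4, 12] → torsion [4, 4, 12]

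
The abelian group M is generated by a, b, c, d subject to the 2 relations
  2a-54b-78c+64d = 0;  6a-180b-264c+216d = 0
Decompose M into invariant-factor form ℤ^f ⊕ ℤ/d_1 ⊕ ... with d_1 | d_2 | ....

Answer: M ≅ ℤ^2 ⊕ ℤ/2 ⊕ ℤ/6

Derivation:
rank_ℚ(R)=2; free=4−2=2
SNF(R) diag = [2, 6] → torsion [2, 6]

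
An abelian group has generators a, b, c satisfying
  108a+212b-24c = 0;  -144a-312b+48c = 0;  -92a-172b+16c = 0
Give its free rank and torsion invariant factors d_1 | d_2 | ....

rank_ℚ(R)=3; free=3−3=0
SNF(R) diag = [4, 8, 24] → torsion [4, 8, 24]

Answer: M ≅ ℤ/4 ⊕ ℤ/8 ⊕ ℤ/24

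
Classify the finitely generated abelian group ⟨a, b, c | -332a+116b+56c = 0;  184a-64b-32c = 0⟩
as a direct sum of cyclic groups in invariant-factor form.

rank_ℚ(R)=2; free=3−2=1
SNF(R) diag = [4, 8] → torsion [4, 8]

Answer: M ≅ ℤ^1 ⊕ ℤ/4 ⊕ ℤ/8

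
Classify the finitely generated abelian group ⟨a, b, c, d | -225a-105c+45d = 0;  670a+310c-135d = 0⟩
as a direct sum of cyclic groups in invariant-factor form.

rank_ℚ(R)=2; free=4−2=2
SNF(R) diag = [5, 15] → torsion [5, 15]

Answer: M ≅ ℤ^2 ⊕ ℤ/5 ⊕ ℤ/15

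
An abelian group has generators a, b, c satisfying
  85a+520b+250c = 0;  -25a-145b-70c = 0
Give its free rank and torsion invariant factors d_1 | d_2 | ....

Answer: M ≅ ℤ^1 ⊕ ℤ/5 ⊕ ℤ/15

Derivation:
rank_ℚ(R)=2; free=3−2=1
SNF(R) diag = [5, 15] → torsion [5, 15]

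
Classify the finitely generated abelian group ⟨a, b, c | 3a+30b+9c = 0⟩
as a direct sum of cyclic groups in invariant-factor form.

Answer: M ≅ ℤ^2 ⊕ ℤ/3

Derivation:
rank_ℚ(R)=1; free=3−1=2
SNF(R) diag = [3] → torsion [3]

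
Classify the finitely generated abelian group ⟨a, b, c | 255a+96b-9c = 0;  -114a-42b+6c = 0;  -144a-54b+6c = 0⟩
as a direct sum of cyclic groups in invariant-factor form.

Answer: M ≅ ℤ/3 ⊕ ℤ/6 ⊕ ℤ/6

Derivation:
rank_ℚ(R)=3; free=3−3=0
SNF(R) diag = [3, 6, 6] → torsion [3, 6, 6]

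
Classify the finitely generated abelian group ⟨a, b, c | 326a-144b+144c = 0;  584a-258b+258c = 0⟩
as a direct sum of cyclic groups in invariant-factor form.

rank_ℚ(R)=2; free=3−2=1
SNF(R) diag = [2, 6] → torsion [2, 6]

Answer: M ≅ ℤ^1 ⊕ ℤ/2 ⊕ ℤ/6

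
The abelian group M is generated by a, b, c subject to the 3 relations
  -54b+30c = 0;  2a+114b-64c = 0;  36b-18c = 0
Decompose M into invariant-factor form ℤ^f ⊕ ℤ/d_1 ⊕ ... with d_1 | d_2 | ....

rank_ℚ(R)=3; free=3−3=0
SNF(R) diag = [2, 6, 18] → torsion [2, 6, 18]

Answer: M ≅ ℤ/2 ⊕ ℤ/6 ⊕ ℤ/18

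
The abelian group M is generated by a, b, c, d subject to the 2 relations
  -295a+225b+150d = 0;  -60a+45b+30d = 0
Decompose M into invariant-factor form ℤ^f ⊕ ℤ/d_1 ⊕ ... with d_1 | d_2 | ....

rank_ℚ(R)=2; free=4−2=2
SNF(R) diag = [5, 15] → torsion [5, 15]

Answer: M ≅ ℤ^2 ⊕ ℤ/5 ⊕ ℤ/15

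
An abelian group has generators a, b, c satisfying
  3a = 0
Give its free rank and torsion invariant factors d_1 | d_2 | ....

Answer: M ≅ ℤ^2 ⊕ ℤ/3

Derivation:
rank_ℚ(R)=1; free=3−1=2
SNF(R) diag = [3] → torsion [3]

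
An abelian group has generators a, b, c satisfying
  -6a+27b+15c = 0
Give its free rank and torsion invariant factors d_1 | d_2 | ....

rank_ℚ(R)=1; free=3−1=2
SNF(R) diag = [3] → torsion [3]

Answer: M ≅ ℤ^2 ⊕ ℤ/3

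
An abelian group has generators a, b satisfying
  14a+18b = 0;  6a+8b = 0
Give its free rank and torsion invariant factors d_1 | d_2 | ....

rank_ℚ(R)=2; free=2−2=0
SNF(R) diag = [2, 2] → torsion [2, 2]

Answer: M ≅ ℤ/2 ⊕ ℤ/2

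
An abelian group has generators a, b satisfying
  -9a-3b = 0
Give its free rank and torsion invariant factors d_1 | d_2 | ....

Answer: M ≅ ℤ^1 ⊕ ℤ/3

Derivation:
rank_ℚ(R)=1; free=2−1=1
SNF(R) diag = [3] → torsion [3]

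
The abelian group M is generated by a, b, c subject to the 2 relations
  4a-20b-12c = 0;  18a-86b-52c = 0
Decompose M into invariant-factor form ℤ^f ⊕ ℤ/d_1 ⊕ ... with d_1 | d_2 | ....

Answer: M ≅ ℤ^1 ⊕ ℤ/2 ⊕ ℤ/4

Derivation:
rank_ℚ(R)=2; free=3−2=1
SNF(R) diag = [2, 4] → torsion [2, 4]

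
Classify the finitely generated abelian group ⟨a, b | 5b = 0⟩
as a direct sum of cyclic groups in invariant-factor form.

Answer: M ≅ ℤ^1 ⊕ ℤ/5

Derivation:
rank_ℚ(R)=1; free=2−1=1
SNF(R) diag = [5] → torsion [5]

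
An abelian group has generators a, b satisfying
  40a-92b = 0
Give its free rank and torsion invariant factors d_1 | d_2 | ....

rank_ℚ(R)=1; free=2−1=1
SNF(R) diag = [4] → torsion [4]

Answer: M ≅ ℤ^1 ⊕ ℤ/4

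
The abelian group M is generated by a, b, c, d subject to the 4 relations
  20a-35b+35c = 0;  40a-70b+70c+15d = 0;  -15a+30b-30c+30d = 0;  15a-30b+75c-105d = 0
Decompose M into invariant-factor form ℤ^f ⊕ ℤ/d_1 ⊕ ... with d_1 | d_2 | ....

rank_ℚ(R)=4; free=4−4=0
SNF(R) diag = [5, 15, 15, 45] → torsion [5, 15, 15, 45]

Answer: M ≅ ℤ/5 ⊕ ℤ/15 ⊕ ℤ/15 ⊕ ℤ/45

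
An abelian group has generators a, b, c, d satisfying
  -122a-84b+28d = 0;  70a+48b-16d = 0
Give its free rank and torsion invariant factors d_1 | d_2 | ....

rank_ℚ(R)=2; free=4−2=2
SNF(R) diag = [2, 4] → torsion [2, 4]

Answer: M ≅ ℤ^2 ⊕ ℤ/2 ⊕ ℤ/4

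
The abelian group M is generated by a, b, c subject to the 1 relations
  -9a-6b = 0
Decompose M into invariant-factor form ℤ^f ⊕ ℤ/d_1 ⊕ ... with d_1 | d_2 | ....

rank_ℚ(R)=1; free=3−1=2
SNF(R) diag = [3] → torsion [3]

Answer: M ≅ ℤ^2 ⊕ ℤ/3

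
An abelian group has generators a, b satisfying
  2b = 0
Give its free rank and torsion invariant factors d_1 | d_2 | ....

rank_ℚ(R)=1; free=2−1=1
SNF(R) diag = [2] → torsion [2]

Answer: M ≅ ℤ^1 ⊕ ℤ/2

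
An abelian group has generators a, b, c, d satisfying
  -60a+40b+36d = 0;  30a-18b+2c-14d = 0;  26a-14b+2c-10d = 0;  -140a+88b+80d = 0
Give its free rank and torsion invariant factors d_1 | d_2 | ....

Answer: M ≅ ℤ/2 ⊕ ℤ/4 ⊕ ℤ/4 ⊕ ℤ/12

Derivation:
rank_ℚ(R)=4; free=4−4=0
SNF(R) diag = [2, 4, 4, 12] → torsion [2, 4, 4, 12]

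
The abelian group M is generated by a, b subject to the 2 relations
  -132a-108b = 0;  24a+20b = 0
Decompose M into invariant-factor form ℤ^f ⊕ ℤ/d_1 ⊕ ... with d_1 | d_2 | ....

rank_ℚ(R)=2; free=2−2=0
SNF(R) diag = [4, 12] → torsion [4, 12]

Answer: M ≅ ℤ/4 ⊕ ℤ/12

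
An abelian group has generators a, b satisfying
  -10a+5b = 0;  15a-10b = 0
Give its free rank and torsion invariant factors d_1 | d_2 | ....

Answer: M ≅ ℤ/5 ⊕ ℤ/5

Derivation:
rank_ℚ(R)=2; free=2−2=0
SNF(R) diag = [5, 5] → torsion [5, 5]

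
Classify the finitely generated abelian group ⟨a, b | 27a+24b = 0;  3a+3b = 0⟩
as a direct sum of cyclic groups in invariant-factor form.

rank_ℚ(R)=2; free=2−2=0
SNF(R) diag = [3, 3] → torsion [3, 3]

Answer: M ≅ ℤ/3 ⊕ ℤ/3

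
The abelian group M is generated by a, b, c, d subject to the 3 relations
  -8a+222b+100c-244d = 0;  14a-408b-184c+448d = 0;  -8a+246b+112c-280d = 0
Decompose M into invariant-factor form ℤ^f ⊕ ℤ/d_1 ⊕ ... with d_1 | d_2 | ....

rank_ℚ(R)=3; free=4−3=1
SNF(R) diag = [2, 6, 12] → torsion [2, 6, 12]

Answer: M ≅ ℤ^1 ⊕ ℤ/2 ⊕ ℤ/6 ⊕ ℤ/12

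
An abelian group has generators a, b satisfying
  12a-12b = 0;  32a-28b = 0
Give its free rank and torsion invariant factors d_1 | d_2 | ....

Answer: M ≅ ℤ/4 ⊕ ℤ/12

Derivation:
rank_ℚ(R)=2; free=2−2=0
SNF(R) diag = [4, 12] → torsion [4, 12]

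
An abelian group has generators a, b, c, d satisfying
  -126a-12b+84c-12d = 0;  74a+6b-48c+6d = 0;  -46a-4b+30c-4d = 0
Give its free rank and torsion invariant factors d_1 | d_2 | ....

Answer: M ≅ ℤ^1 ⊕ ℤ/2 ⊕ ℤ/2 ⊕ ℤ/6

Derivation:
rank_ℚ(R)=3; free=4−3=1
SNF(R) diag = [2, 2, 6] → torsion [2, 2, 6]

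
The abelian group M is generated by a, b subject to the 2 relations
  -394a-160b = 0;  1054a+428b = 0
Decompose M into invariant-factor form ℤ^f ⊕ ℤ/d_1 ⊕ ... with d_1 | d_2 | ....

Answer: M ≅ ℤ/2 ⊕ ℤ/4

Derivation:
rank_ℚ(R)=2; free=2−2=0
SNF(R) diag = [2, 4] → torsion [2, 4]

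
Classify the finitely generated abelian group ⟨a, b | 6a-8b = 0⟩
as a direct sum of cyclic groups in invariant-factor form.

rank_ℚ(R)=1; free=2−1=1
SNF(R) diag = [2] → torsion [2]

Answer: M ≅ ℤ^1 ⊕ ℤ/2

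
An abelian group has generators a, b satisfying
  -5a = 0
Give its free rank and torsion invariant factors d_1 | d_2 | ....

Answer: M ≅ ℤ^1 ⊕ ℤ/5

Derivation:
rank_ℚ(R)=1; free=2−1=1
SNF(R) diag = [5] → torsion [5]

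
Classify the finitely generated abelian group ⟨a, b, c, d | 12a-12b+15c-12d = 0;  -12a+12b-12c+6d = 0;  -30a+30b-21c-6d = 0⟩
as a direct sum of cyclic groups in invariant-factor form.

rank_ℚ(R)=3; free=4−3=1
SNF(R) diag = [3, 6, 6] → torsion [3, 6, 6]

Answer: M ≅ ℤ^1 ⊕ ℤ/3 ⊕ ℤ/6 ⊕ ℤ/6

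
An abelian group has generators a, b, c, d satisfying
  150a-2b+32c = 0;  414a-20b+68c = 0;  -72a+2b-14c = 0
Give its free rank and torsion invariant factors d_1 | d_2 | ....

Answer: M ≅ ℤ^1 ⊕ ℤ/2 ⊕ ℤ/6 ⊕ ℤ/18

Derivation:
rank_ℚ(R)=3; free=4−3=1
SNF(R) diag = [2, 6, 18] → torsion [2, 6, 18]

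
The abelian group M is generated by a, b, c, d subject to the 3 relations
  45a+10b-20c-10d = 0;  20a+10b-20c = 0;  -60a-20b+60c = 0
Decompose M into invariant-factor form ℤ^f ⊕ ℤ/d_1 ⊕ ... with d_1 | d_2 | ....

Answer: M ≅ ℤ^1 ⊕ ℤ/5 ⊕ ℤ/10 ⊕ ℤ/20

Derivation:
rank_ℚ(R)=3; free=4−3=1
SNF(R) diag = [5, 10, 20] → torsion [5, 10, 20]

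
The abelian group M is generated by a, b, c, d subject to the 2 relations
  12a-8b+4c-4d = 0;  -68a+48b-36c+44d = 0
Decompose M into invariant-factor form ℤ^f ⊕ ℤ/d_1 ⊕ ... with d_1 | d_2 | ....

Answer: M ≅ ℤ^2 ⊕ ℤ/4 ⊕ ℤ/8

Derivation:
rank_ℚ(R)=2; free=4−2=2
SNF(R) diag = [4, 8] → torsion [4, 8]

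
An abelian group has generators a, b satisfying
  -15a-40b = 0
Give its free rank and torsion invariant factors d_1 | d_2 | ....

Answer: M ≅ ℤ^1 ⊕ ℤ/5

Derivation:
rank_ℚ(R)=1; free=2−1=1
SNF(R) diag = [5] → torsion [5]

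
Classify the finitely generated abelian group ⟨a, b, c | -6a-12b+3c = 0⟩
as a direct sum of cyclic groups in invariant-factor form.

Answer: M ≅ ℤ^2 ⊕ ℤ/3

Derivation:
rank_ℚ(R)=1; free=3−1=2
SNF(R) diag = [3] → torsion [3]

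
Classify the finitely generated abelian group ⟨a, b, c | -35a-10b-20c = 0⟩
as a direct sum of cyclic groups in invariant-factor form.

rank_ℚ(R)=1; free=3−1=2
SNF(R) diag = [5] → torsion [5]

Answer: M ≅ ℤ^2 ⊕ ℤ/5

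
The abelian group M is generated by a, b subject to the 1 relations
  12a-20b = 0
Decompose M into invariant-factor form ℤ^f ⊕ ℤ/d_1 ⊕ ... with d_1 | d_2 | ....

rank_ℚ(R)=1; free=2−1=1
SNF(R) diag = [4] → torsion [4]

Answer: M ≅ ℤ^1 ⊕ ℤ/4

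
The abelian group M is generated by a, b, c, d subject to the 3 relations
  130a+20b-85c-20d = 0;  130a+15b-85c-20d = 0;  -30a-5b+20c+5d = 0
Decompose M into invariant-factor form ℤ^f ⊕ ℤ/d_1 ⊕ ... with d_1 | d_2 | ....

rank_ℚ(R)=3; free=4−3=1
SNF(R) diag = [5, 5, 5] → torsion [5, 5, 5]

Answer: M ≅ ℤ^1 ⊕ ℤ/5 ⊕ ℤ/5 ⊕ ℤ/5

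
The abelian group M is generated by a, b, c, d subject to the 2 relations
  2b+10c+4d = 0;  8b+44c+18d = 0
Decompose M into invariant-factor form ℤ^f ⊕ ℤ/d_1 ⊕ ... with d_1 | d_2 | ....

Answer: M ≅ ℤ^2 ⊕ ℤ/2 ⊕ ℤ/2

Derivation:
rank_ℚ(R)=2; free=4−2=2
SNF(R) diag = [2, 2] → torsion [2, 2]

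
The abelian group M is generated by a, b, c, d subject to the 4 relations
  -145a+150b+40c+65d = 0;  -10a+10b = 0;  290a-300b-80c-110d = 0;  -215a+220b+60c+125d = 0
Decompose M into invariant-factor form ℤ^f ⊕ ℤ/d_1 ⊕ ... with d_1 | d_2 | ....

rank_ℚ(R)=4; free=4−4=0
SNF(R) diag = [5, 10, 20, 20] → torsion [5, 10, 20, 20]

Answer: M ≅ ℤ/5 ⊕ ℤ/10 ⊕ ℤ/20 ⊕ ℤ/20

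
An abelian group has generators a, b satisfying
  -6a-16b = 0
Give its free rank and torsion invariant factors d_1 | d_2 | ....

Answer: M ≅ ℤ^1 ⊕ ℤ/2

Derivation:
rank_ℚ(R)=1; free=2−1=1
SNF(R) diag = [2] → torsion [2]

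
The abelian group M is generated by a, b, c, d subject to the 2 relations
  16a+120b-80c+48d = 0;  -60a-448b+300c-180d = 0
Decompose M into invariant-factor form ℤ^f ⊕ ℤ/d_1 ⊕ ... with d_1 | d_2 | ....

rank_ℚ(R)=2; free=4−2=2
SNF(R) diag = [4, 8] → torsion [4, 8]

Answer: M ≅ ℤ^2 ⊕ ℤ/4 ⊕ ℤ/8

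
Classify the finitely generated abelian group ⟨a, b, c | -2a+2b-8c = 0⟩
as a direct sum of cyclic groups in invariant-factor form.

Answer: M ≅ ℤ^2 ⊕ ℤ/2

Derivation:
rank_ℚ(R)=1; free=3−1=2
SNF(R) diag = [2] → torsion [2]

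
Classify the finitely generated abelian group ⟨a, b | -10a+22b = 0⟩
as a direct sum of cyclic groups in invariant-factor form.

Answer: M ≅ ℤ^1 ⊕ ℤ/2

Derivation:
rank_ℚ(R)=1; free=2−1=1
SNF(R) diag = [2] → torsion [2]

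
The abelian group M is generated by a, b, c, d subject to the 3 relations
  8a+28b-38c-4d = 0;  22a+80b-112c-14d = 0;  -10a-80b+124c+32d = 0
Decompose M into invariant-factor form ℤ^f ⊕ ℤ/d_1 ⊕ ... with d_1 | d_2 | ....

Answer: M ≅ ℤ^1 ⊕ ℤ/2 ⊕ ℤ/6 ⊕ ℤ/18

Derivation:
rank_ℚ(R)=3; free=4−3=1
SNF(R) diag = [2, 6, 18] → torsion [2, 6, 18]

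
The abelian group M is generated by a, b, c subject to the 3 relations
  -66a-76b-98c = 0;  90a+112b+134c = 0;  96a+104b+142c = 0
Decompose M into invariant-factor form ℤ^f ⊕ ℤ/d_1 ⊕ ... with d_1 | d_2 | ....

Answer: M ≅ ℤ/2 ⊕ ℤ/6 ⊕ ℤ/12

Derivation:
rank_ℚ(R)=3; free=3−3=0
SNF(R) diag = [2, 6, 12] → torsion [2, 6, 12]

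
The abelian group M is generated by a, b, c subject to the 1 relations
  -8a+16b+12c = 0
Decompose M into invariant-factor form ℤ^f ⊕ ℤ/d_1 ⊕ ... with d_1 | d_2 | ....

Answer: M ≅ ℤ^2 ⊕ ℤ/4

Derivation:
rank_ℚ(R)=1; free=3−1=2
SNF(R) diag = [4] → torsion [4]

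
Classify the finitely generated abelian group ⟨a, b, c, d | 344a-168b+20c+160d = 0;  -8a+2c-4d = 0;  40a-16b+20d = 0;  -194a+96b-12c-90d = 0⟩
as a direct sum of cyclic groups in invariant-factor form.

rank_ℚ(R)=4; free=4−4=0
SNF(R) diag = [2, 2, 4, 8] → torsion [2, 2, 4, 8]

Answer: M ≅ ℤ/2 ⊕ ℤ/2 ⊕ ℤ/4 ⊕ ℤ/8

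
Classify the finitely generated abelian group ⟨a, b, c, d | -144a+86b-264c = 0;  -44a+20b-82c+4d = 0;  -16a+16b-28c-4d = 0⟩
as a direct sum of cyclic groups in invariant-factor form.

Answer: M ≅ ℤ^1 ⊕ ℤ/2 ⊕ ℤ/2 ⊕ ℤ/4

Derivation:
rank_ℚ(R)=3; free=4−3=1
SNF(R) diag = [2, 2, 4] → torsion [2, 2, 4]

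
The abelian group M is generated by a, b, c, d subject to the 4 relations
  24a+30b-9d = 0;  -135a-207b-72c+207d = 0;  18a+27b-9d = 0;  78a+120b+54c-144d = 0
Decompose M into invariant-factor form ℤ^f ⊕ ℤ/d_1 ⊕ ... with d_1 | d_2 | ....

Answer: M ≅ ℤ/3 ⊕ ℤ/9 ⊕ ℤ/9 ⊕ ℤ/18

Derivation:
rank_ℚ(R)=4; free=4−4=0
SNF(R) diag = [3, 9, 9, 18] → torsion [3, 9, 9, 18]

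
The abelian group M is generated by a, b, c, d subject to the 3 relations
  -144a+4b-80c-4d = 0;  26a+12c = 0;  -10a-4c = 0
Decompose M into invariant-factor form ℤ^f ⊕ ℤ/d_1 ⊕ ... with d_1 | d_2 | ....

rank_ℚ(R)=3; free=4−3=1
SNF(R) diag = [2, 4, 8] → torsion [2, 4, 8]

Answer: M ≅ ℤ^1 ⊕ ℤ/2 ⊕ ℤ/4 ⊕ ℤ/8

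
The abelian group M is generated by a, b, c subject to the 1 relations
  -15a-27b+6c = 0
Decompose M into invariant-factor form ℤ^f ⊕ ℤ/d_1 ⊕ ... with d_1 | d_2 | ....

Answer: M ≅ ℤ^2 ⊕ ℤ/3

Derivation:
rank_ℚ(R)=1; free=3−1=2
SNF(R) diag = [3] → torsion [3]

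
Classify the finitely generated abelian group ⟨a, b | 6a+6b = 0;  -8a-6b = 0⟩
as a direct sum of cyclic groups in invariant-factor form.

rank_ℚ(R)=2; free=2−2=0
SNF(R) diag = [2, 6] → torsion [2, 6]

Answer: M ≅ ℤ/2 ⊕ ℤ/6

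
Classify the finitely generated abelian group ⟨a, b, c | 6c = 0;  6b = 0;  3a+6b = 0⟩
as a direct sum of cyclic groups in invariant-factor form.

rank_ℚ(R)=3; free=3−3=0
SNF(R) diag = [3, 6, 6] → torsion [3, 6, 6]

Answer: M ≅ ℤ/3 ⊕ ℤ/6 ⊕ ℤ/6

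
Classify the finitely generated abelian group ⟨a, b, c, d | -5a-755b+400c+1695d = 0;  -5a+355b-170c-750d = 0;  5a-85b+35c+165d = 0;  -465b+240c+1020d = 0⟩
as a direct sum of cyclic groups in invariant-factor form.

Answer: M ≅ ℤ/5 ⊕ ℤ/15 ⊕ ℤ/45 ⊕ ℤ/45

Derivation:
rank_ℚ(R)=4; free=4−4=0
SNF(R) diag = [5, 15, 45, 45] → torsion [5, 15, 45, 45]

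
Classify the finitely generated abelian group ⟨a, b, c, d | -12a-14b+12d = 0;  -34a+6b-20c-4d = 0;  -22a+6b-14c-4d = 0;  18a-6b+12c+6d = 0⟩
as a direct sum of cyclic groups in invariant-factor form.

Answer: M ≅ ℤ/2 ⊕ ℤ/2 ⊕ ℤ/6 ⊕ ℤ/6

Derivation:
rank_ℚ(R)=4; free=4−4=0
SNF(R) diag = [2, 2, 6, 6] → torsion [2, 2, 6, 6]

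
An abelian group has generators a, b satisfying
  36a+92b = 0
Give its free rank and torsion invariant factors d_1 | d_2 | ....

rank_ℚ(R)=1; free=2−1=1
SNF(R) diag = [4] → torsion [4]

Answer: M ≅ ℤ^1 ⊕ ℤ/4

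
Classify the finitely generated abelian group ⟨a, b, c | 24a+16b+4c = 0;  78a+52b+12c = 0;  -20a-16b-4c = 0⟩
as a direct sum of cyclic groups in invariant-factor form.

Answer: M ≅ ℤ/2 ⊕ ℤ/4 ⊕ ℤ/8

Derivation:
rank_ℚ(R)=3; free=3−3=0
SNF(R) diag = [2, 4, 8] → torsion [2, 4, 8]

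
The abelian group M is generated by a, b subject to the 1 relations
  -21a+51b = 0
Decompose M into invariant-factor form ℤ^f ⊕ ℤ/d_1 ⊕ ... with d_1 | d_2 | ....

rank_ℚ(R)=1; free=2−1=1
SNF(R) diag = [3] → torsion [3]

Answer: M ≅ ℤ^1 ⊕ ℤ/3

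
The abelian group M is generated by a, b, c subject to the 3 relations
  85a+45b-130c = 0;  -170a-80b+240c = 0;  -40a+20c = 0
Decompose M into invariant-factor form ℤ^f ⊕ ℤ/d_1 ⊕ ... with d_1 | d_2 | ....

rank_ℚ(R)=3; free=3−3=0
SNF(R) diag = [5, 10, 20] → torsion [5, 10, 20]

Answer: M ≅ ℤ/5 ⊕ ℤ/10 ⊕ ℤ/20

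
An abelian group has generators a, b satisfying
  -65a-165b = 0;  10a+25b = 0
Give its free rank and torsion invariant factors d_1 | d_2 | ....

rank_ℚ(R)=2; free=2−2=0
SNF(R) diag = [5, 5] → torsion [5, 5]

Answer: M ≅ ℤ/5 ⊕ ℤ/5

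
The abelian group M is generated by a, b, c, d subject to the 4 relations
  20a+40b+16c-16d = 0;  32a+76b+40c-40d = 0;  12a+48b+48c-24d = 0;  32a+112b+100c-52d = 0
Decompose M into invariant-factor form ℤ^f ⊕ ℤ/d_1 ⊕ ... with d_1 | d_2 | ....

Answer: M ≅ ℤ/4 ⊕ ℤ/12 ⊕ ℤ/12 ⊕ ℤ/24

Derivation:
rank_ℚ(R)=4; free=4−4=0
SNF(R) diag = [4, 12, 12, 24] → torsion [4, 12, 12, 24]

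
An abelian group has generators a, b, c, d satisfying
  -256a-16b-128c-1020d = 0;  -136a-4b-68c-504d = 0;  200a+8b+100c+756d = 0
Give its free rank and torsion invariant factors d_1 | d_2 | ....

rank_ℚ(R)=3; free=4−3=1
SNF(R) diag = [4, 12, 36] → torsion [4, 12, 36]

Answer: M ≅ ℤ^1 ⊕ ℤ/4 ⊕ ℤ/12 ⊕ ℤ/36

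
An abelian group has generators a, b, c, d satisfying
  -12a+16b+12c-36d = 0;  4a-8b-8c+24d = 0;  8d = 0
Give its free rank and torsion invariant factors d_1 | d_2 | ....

Answer: M ≅ ℤ^1 ⊕ ℤ/4 ⊕ ℤ/4 ⊕ ℤ/8

Derivation:
rank_ℚ(R)=3; free=4−3=1
SNF(R) diag = [4, 4, 8] → torsion [4, 4, 8]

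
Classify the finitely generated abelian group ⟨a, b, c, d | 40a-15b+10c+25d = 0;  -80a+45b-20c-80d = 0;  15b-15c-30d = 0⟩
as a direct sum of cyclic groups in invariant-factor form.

Answer: M ≅ ℤ^1 ⊕ ℤ/5 ⊕ ℤ/15 ⊕ ℤ/15

Derivation:
rank_ℚ(R)=3; free=4−3=1
SNF(R) diag = [5, 15, 15] → torsion [5, 15, 15]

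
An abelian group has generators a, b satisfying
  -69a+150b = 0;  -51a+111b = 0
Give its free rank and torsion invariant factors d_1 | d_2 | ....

Answer: M ≅ ℤ/3 ⊕ ℤ/3

Derivation:
rank_ℚ(R)=2; free=2−2=0
SNF(R) diag = [3, 3] → torsion [3, 3]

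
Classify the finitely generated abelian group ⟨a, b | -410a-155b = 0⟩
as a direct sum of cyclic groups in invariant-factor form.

Answer: M ≅ ℤ^1 ⊕ ℤ/5

Derivation:
rank_ℚ(R)=1; free=2−1=1
SNF(R) diag = [5] → torsion [5]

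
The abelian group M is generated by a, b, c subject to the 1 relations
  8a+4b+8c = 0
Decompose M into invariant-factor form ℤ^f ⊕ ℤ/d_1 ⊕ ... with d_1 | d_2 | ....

rank_ℚ(R)=1; free=3−1=2
SNF(R) diag = [4] → torsion [4]

Answer: M ≅ ℤ^2 ⊕ ℤ/4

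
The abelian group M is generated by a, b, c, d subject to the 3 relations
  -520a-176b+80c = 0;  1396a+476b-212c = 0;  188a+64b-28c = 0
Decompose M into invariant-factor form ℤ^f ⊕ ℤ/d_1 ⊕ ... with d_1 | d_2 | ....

rank_ℚ(R)=3; free=4−3=1
SNF(R) diag = [4, 12, 24] → torsion [4, 12, 24]

Answer: M ≅ ℤ^1 ⊕ ℤ/4 ⊕ ℤ/12 ⊕ ℤ/24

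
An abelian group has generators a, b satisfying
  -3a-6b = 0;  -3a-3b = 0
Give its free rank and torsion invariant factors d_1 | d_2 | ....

rank_ℚ(R)=2; free=2−2=0
SNF(R) diag = [3, 3] → torsion [3, 3]

Answer: M ≅ ℤ/3 ⊕ ℤ/3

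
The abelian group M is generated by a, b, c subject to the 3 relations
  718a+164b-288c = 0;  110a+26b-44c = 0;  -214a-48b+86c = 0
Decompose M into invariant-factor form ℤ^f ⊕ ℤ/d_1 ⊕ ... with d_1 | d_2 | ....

Answer: M ≅ ℤ/2 ⊕ ℤ/2 ⊕ ℤ/6

Derivation:
rank_ℚ(R)=3; free=3−3=0
SNF(R) diag = [2, 2, 6] → torsion [2, 2, 6]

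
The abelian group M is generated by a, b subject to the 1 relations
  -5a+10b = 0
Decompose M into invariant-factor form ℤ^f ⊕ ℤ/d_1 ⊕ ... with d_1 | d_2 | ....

rank_ℚ(R)=1; free=2−1=1
SNF(R) diag = [5] → torsion [5]

Answer: M ≅ ℤ^1 ⊕ ℤ/5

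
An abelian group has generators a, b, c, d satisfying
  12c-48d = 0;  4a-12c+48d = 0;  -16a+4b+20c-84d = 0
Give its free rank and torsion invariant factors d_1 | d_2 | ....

rank_ℚ(R)=3; free=4−3=1
SNF(R) diag = [4, 4, 12] → torsion [4, 4, 12]

Answer: M ≅ ℤ^1 ⊕ ℤ/4 ⊕ ℤ/4 ⊕ ℤ/12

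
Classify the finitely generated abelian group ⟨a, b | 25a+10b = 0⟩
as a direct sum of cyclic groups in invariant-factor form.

rank_ℚ(R)=1; free=2−1=1
SNF(R) diag = [5] → torsion [5]

Answer: M ≅ ℤ^1 ⊕ ℤ/5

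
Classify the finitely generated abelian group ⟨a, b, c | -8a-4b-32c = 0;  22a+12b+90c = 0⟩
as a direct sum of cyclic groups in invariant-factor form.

Answer: M ≅ ℤ^1 ⊕ ℤ/2 ⊕ ℤ/4

Derivation:
rank_ℚ(R)=2; free=3−2=1
SNF(R) diag = [2, 4] → torsion [2, 4]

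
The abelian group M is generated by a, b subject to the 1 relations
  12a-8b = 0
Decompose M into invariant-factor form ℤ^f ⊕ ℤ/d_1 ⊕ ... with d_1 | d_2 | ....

Answer: M ≅ ℤ^1 ⊕ ℤ/4

Derivation:
rank_ℚ(R)=1; free=2−1=1
SNF(R) diag = [4] → torsion [4]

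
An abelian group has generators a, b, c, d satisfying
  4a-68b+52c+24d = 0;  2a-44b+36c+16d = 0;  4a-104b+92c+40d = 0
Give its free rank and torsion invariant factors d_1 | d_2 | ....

Answer: M ≅ ℤ^1 ⊕ ℤ/2 ⊕ ℤ/4 ⊕ ℤ/4

Derivation:
rank_ℚ(R)=3; free=4−3=1
SNF(R) diag = [2, 4, 4] → torsion [2, 4, 4]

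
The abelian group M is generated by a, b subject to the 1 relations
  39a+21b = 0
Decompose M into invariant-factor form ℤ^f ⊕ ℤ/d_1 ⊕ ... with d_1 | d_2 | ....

Answer: M ≅ ℤ^1 ⊕ ℤ/3

Derivation:
rank_ℚ(R)=1; free=2−1=1
SNF(R) diag = [3] → torsion [3]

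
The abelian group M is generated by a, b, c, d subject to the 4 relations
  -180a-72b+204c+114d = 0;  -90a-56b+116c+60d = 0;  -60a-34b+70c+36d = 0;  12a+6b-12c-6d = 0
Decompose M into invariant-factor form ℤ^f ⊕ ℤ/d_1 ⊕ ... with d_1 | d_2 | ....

rank_ℚ(R)=4; free=4−4=0
SNF(R) diag = [2, 6, 6, 18] → torsion [2, 6, 6, 18]

Answer: M ≅ ℤ/2 ⊕ ℤ/6 ⊕ ℤ/6 ⊕ ℤ/18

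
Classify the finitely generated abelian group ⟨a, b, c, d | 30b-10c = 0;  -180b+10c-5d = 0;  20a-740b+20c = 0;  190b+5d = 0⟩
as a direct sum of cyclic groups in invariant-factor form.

rank_ℚ(R)=4; free=4−4=0
SNF(R) diag = [5, 10, 20, 40] → torsion [5, 10, 20, 40]

Answer: M ≅ ℤ/5 ⊕ ℤ/10 ⊕ ℤ/20 ⊕ ℤ/40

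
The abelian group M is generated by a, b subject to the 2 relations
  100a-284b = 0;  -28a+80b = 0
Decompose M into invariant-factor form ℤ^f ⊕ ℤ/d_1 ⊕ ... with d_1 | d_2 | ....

Answer: M ≅ ℤ/4 ⊕ ℤ/12

Derivation:
rank_ℚ(R)=2; free=2−2=0
SNF(R) diag = [4, 12] → torsion [4, 12]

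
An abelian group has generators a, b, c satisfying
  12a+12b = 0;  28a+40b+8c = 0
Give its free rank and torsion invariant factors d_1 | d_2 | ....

Answer: M ≅ ℤ^1 ⊕ ℤ/4 ⊕ ℤ/12

Derivation:
rank_ℚ(R)=2; free=3−2=1
SNF(R) diag = [4, 12] → torsion [4, 12]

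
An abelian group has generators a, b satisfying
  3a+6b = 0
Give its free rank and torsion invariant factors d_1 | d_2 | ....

Answer: M ≅ ℤ^1 ⊕ ℤ/3

Derivation:
rank_ℚ(R)=1; free=2−1=1
SNF(R) diag = [3] → torsion [3]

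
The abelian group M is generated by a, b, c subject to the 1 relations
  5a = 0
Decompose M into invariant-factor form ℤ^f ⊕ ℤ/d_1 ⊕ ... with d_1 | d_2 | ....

rank_ℚ(R)=1; free=3−1=2
SNF(R) diag = [5] → torsion [5]

Answer: M ≅ ℤ^2 ⊕ ℤ/5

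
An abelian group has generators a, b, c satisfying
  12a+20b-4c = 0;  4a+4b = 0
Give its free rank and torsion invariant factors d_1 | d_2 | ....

Answer: M ≅ ℤ^1 ⊕ ℤ/4 ⊕ ℤ/4

Derivation:
rank_ℚ(R)=2; free=3−2=1
SNF(R) diag = [4, 4] → torsion [4, 4]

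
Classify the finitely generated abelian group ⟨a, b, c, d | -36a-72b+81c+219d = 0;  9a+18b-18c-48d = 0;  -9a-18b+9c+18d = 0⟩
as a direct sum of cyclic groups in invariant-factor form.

Answer: M ≅ ℤ^1 ⊕ ℤ/3 ⊕ ℤ/9 ⊕ ℤ/9

Derivation:
rank_ℚ(R)=3; free=4−3=1
SNF(R) diag = [3, 9, 9] → torsion [3, 9, 9]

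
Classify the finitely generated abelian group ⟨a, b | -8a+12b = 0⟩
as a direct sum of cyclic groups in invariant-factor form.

rank_ℚ(R)=1; free=2−1=1
SNF(R) diag = [4] → torsion [4]

Answer: M ≅ ℤ^1 ⊕ ℤ/4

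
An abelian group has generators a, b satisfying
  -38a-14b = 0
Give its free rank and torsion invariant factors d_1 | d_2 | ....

Answer: M ≅ ℤ^1 ⊕ ℤ/2

Derivation:
rank_ℚ(R)=1; free=2−1=1
SNF(R) diag = [2] → torsion [2]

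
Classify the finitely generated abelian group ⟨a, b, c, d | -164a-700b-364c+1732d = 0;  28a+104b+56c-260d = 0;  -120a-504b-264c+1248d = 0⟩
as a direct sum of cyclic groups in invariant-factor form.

rank_ℚ(R)=3; free=4−3=1
SNF(R) diag = [4, 12, 24] → torsion [4, 12, 24]

Answer: M ≅ ℤ^1 ⊕ ℤ/4 ⊕ ℤ/12 ⊕ ℤ/24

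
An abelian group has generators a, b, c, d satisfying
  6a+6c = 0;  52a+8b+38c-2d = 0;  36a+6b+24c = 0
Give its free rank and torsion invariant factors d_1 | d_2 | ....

Answer: M ≅ ℤ^1 ⊕ ℤ/2 ⊕ ℤ/6 ⊕ ℤ/6

Derivation:
rank_ℚ(R)=3; free=4−3=1
SNF(R) diag = [2, 6, 6] → torsion [2, 6, 6]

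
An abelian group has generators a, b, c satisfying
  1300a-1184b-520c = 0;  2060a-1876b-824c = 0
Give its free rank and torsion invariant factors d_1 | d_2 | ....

Answer: M ≅ ℤ^1 ⊕ ℤ/4 ⊕ ℤ/12

Derivation:
rank_ℚ(R)=2; free=3−2=1
SNF(R) diag = [4, 12] → torsion [4, 12]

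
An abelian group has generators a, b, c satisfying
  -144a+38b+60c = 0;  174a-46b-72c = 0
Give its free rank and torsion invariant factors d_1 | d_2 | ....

Answer: M ≅ ℤ^1 ⊕ ℤ/2 ⊕ ℤ/6

Derivation:
rank_ℚ(R)=2; free=3−2=1
SNF(R) diag = [2, 6] → torsion [2, 6]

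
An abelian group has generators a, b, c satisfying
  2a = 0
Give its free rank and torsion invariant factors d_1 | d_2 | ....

rank_ℚ(R)=1; free=3−1=2
SNF(R) diag = [2] → torsion [2]

Answer: M ≅ ℤ^2 ⊕ ℤ/2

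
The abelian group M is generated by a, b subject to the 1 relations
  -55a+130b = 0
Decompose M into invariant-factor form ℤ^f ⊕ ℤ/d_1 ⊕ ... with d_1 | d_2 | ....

rank_ℚ(R)=1; free=2−1=1
SNF(R) diag = [5] → torsion [5]

Answer: M ≅ ℤ^1 ⊕ ℤ/5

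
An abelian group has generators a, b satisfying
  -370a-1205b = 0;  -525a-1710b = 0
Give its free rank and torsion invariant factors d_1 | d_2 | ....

rank_ℚ(R)=2; free=2−2=0
SNF(R) diag = [5, 15] → torsion [5, 15]

Answer: M ≅ ℤ/5 ⊕ ℤ/15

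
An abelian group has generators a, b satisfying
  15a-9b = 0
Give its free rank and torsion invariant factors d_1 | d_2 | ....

rank_ℚ(R)=1; free=2−1=1
SNF(R) diag = [3] → torsion [3]

Answer: M ≅ ℤ^1 ⊕ ℤ/3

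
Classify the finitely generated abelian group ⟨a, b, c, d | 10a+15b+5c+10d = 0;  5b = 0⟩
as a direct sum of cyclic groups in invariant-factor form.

rank_ℚ(R)=2; free=4−2=2
SNF(R) diag = [5, 5] → torsion [5, 5]

Answer: M ≅ ℤ^2 ⊕ ℤ/5 ⊕ ℤ/5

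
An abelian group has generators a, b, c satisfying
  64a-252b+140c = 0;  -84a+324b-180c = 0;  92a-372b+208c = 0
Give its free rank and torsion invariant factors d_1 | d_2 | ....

rank_ℚ(R)=3; free=3−3=0
SNF(R) diag = [4, 12, 12] → torsion [4, 12, 12]

Answer: M ≅ ℤ/4 ⊕ ℤ/12 ⊕ ℤ/12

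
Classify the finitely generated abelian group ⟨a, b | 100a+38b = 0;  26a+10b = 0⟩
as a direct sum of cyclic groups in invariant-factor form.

rank_ℚ(R)=2; free=2−2=0
SNF(R) diag = [2, 6] → torsion [2, 6]

Answer: M ≅ ℤ/2 ⊕ ℤ/6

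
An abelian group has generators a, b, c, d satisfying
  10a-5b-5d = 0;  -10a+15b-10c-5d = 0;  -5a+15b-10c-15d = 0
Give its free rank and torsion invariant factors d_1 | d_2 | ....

rank_ℚ(R)=3; free=4−3=1
SNF(R) diag = [5, 5, 10] → torsion [5, 5, 10]

Answer: M ≅ ℤ^1 ⊕ ℤ/5 ⊕ ℤ/5 ⊕ ℤ/10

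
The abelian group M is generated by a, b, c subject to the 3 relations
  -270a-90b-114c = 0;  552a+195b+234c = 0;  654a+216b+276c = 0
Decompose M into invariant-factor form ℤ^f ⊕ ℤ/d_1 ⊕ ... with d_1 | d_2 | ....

rank_ℚ(R)=3; free=3−3=0
SNF(R) diag = [3, 6, 6] → torsion [3, 6, 6]

Answer: M ≅ ℤ/3 ⊕ ℤ/6 ⊕ ℤ/6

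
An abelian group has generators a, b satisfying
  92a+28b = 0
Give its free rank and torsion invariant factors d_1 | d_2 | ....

Answer: M ≅ ℤ^1 ⊕ ℤ/4

Derivation:
rank_ℚ(R)=1; free=2−1=1
SNF(R) diag = [4] → torsion [4]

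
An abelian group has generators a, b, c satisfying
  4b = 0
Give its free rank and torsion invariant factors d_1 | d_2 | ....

rank_ℚ(R)=1; free=3−1=2
SNF(R) diag = [4] → torsion [4]

Answer: M ≅ ℤ^2 ⊕ ℤ/4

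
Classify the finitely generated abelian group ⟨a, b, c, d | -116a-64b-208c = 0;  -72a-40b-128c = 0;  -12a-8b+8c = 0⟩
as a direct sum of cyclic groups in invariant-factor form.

Answer: M ≅ ℤ^1 ⊕ ℤ/4 ⊕ ℤ/8 ⊕ ℤ/24

Derivation:
rank_ℚ(R)=3; free=4−3=1
SNF(R) diag = [4, 8, 24] → torsion [4, 8, 24]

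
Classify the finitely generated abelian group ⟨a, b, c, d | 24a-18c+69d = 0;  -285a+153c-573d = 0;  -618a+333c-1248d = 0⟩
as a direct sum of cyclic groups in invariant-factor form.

Answer: M ≅ ℤ^1 ⊕ ℤ/3 ⊕ ℤ/9 ⊕ ℤ/27

Derivation:
rank_ℚ(R)=3; free=4−3=1
SNF(R) diag = [3, 9, 27] → torsion [3, 9, 27]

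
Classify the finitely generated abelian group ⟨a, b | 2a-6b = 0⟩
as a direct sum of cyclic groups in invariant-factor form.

Answer: M ≅ ℤ^1 ⊕ ℤ/2

Derivation:
rank_ℚ(R)=1; free=2−1=1
SNF(R) diag = [2] → torsion [2]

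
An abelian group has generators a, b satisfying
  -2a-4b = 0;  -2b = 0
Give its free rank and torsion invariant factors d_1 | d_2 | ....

rank_ℚ(R)=2; free=2−2=0
SNF(R) diag = [2, 2] → torsion [2, 2]

Answer: M ≅ ℤ/2 ⊕ ℤ/2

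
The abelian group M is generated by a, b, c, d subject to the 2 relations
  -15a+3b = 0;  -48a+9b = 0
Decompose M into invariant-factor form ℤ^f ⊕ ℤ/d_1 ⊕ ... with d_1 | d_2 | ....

Answer: M ≅ ℤ^2 ⊕ ℤ/3 ⊕ ℤ/3

Derivation:
rank_ℚ(R)=2; free=4−2=2
SNF(R) diag = [3, 3] → torsion [3, 3]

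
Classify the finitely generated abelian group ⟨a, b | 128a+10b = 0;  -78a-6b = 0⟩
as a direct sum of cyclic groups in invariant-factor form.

Answer: M ≅ ℤ/2 ⊕ ℤ/6

Derivation:
rank_ℚ(R)=2; free=2−2=0
SNF(R) diag = [2, 6] → torsion [2, 6]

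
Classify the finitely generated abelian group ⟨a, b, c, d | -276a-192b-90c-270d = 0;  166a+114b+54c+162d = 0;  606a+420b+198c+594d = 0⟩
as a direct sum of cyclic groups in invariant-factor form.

rank_ℚ(R)=3; free=4−3=1
SNF(R) diag = [2, 6, 18] → torsion [2, 6, 18]

Answer: M ≅ ℤ^1 ⊕ ℤ/2 ⊕ ℤ/6 ⊕ ℤ/18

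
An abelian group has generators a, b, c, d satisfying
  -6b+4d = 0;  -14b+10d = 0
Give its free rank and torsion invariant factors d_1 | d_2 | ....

rank_ℚ(R)=2; free=4−2=2
SNF(R) diag = [2, 2] → torsion [2, 2]

Answer: M ≅ ℤ^2 ⊕ ℤ/2 ⊕ ℤ/2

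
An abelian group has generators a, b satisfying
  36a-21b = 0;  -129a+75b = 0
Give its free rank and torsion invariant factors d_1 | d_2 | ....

rank_ℚ(R)=2; free=2−2=0
SNF(R) diag = [3, 3] → torsion [3, 3]

Answer: M ≅ ℤ/3 ⊕ ℤ/3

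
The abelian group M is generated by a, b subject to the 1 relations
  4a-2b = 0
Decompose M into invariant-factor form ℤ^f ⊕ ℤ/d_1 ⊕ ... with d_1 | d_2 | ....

rank_ℚ(R)=1; free=2−1=1
SNF(R) diag = [2] → torsion [2]

Answer: M ≅ ℤ^1 ⊕ ℤ/2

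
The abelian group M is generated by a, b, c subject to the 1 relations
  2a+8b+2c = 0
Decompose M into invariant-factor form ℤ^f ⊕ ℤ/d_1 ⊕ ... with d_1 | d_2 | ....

Answer: M ≅ ℤ^2 ⊕ ℤ/2

Derivation:
rank_ℚ(R)=1; free=3−1=2
SNF(R) diag = [2] → torsion [2]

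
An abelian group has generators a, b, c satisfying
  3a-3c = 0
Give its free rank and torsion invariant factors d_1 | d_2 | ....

rank_ℚ(R)=1; free=3−1=2
SNF(R) diag = [3] → torsion [3]

Answer: M ≅ ℤ^2 ⊕ ℤ/3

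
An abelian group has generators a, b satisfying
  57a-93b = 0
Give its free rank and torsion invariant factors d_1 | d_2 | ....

Answer: M ≅ ℤ^1 ⊕ ℤ/3

Derivation:
rank_ℚ(R)=1; free=2−1=1
SNF(R) diag = [3] → torsion [3]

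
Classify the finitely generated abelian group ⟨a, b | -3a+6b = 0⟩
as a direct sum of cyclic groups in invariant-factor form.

Answer: M ≅ ℤ^1 ⊕ ℤ/3

Derivation:
rank_ℚ(R)=1; free=2−1=1
SNF(R) diag = [3] → torsion [3]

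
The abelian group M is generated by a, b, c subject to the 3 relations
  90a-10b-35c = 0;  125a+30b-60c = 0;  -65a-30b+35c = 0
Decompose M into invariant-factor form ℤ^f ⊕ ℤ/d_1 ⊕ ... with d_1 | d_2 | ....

rank_ℚ(R)=3; free=3−3=0
SNF(R) diag = [5, 5, 10] → torsion [5, 5, 10]

Answer: M ≅ ℤ/5 ⊕ ℤ/5 ⊕ ℤ/10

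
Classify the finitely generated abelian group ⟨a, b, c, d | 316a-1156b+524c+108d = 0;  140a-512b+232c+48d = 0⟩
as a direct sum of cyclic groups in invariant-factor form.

rank_ℚ(R)=2; free=4−2=2
SNF(R) diag = [4, 12] → torsion [4, 12]

Answer: M ≅ ℤ^2 ⊕ ℤ/4 ⊕ ℤ/12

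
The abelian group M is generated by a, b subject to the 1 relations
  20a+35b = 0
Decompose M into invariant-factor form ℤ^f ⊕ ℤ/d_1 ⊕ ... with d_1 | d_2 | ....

Answer: M ≅ ℤ^1 ⊕ ℤ/5

Derivation:
rank_ℚ(R)=1; free=2−1=1
SNF(R) diag = [5] → torsion [5]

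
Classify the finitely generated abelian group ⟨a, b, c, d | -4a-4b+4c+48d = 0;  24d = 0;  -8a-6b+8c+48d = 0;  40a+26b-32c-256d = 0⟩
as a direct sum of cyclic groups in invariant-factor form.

Answer: M ≅ ℤ/2 ⊕ ℤ/4 ⊕ ℤ/8 ⊕ ℤ/24

Derivation:
rank_ℚ(R)=4; free=4−4=0
SNF(R) diag = [2, 4, 8, 24] → torsion [2, 4, 8, 24]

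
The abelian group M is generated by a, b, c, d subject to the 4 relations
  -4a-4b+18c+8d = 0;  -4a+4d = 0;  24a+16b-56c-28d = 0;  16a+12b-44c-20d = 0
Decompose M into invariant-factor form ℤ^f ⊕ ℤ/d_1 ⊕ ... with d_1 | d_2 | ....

rank_ℚ(R)=4; free=4−4=0
SNF(R) diag = [2, 4, 4, 4] → torsion [2, 4, 4, 4]

Answer: M ≅ ℤ/2 ⊕ ℤ/4 ⊕ ℤ/4 ⊕ ℤ/4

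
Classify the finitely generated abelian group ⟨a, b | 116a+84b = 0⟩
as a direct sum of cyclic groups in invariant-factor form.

Answer: M ≅ ℤ^1 ⊕ ℤ/4

Derivation:
rank_ℚ(R)=1; free=2−1=1
SNF(R) diag = [4] → torsion [4]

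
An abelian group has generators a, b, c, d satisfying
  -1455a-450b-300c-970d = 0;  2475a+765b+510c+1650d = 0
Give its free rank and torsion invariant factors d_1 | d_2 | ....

rank_ℚ(R)=2; free=4−2=2
SNF(R) diag = [5, 15] → torsion [5, 15]

Answer: M ≅ ℤ^2 ⊕ ℤ/5 ⊕ ℤ/15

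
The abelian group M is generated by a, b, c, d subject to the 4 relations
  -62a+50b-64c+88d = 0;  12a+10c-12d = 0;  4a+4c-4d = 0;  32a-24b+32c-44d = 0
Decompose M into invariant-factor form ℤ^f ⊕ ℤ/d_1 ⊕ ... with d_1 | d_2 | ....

rank_ℚ(R)=4; free=4−4=0
SNF(R) diag = [2, 2, 4, 12] → torsion [2, 2, 4, 12]

Answer: M ≅ ℤ/2 ⊕ ℤ/2 ⊕ ℤ/4 ⊕ ℤ/12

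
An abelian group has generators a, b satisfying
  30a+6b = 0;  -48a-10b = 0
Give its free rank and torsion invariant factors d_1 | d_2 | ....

rank_ℚ(R)=2; free=2−2=0
SNF(R) diag = [2, 6] → torsion [2, 6]

Answer: M ≅ ℤ/2 ⊕ ℤ/6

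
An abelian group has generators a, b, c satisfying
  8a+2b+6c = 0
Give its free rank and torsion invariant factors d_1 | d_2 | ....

Answer: M ≅ ℤ^2 ⊕ ℤ/2

Derivation:
rank_ℚ(R)=1; free=3−1=2
SNF(R) diag = [2] → torsion [2]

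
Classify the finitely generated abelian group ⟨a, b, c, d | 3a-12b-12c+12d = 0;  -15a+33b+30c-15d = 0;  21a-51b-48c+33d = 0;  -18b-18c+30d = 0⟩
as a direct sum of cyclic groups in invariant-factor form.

rank_ℚ(R)=4; free=4−4=0
SNF(R) diag = [3, 3, 6, 12] → torsion [3, 3, 6, 12]

Answer: M ≅ ℤ/3 ⊕ ℤ/3 ⊕ ℤ/6 ⊕ ℤ/12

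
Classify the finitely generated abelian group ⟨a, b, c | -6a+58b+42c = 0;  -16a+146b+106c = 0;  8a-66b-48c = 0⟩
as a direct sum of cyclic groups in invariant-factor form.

Answer: M ≅ ℤ/2 ⊕ ℤ/2 ⊕ ℤ/2

Derivation:
rank_ℚ(R)=3; free=3−3=0
SNF(R) diag = [2, 2, 2] → torsion [2, 2, 2]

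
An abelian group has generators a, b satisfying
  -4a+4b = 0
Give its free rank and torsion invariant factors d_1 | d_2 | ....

rank_ℚ(R)=1; free=2−1=1
SNF(R) diag = [4] → torsion [4]

Answer: M ≅ ℤ^1 ⊕ ℤ/4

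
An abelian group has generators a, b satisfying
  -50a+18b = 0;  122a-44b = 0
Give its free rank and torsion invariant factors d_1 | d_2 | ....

rank_ℚ(R)=2; free=2−2=0
SNF(R) diag = [2, 2] → torsion [2, 2]

Answer: M ≅ ℤ/2 ⊕ ℤ/2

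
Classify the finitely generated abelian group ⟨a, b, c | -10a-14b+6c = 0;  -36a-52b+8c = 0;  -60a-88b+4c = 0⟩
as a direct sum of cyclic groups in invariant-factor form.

rank_ℚ(R)=3; free=3−3=0
SNF(R) diag = [2, 4, 4] → torsion [2, 4, 4]

Answer: M ≅ ℤ/2 ⊕ ℤ/4 ⊕ ℤ/4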